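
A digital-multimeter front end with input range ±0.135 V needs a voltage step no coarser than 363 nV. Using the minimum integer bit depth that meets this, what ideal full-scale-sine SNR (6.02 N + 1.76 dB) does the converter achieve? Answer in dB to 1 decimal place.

122.2 dB

Full-scale range = 0.135 V − (-0.135 V) = 0.27 V.
Need 2^N ≥ 0.27 V / 363 nV = 743800 → N_min = 20.
6.02(20) + 1.76 = 122.16 dB.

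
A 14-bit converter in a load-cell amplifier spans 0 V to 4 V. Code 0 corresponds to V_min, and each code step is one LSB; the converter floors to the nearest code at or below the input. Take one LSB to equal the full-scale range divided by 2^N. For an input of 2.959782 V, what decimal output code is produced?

12123

Range is 4 V. LSB = 4 V / 2^14 ≈ 244.1 µV.
code = ⌊(V_in − V_min)/LSB⌋ = ⌊(V_in − V_min) × 2^14 / range⌋
     = ⌊(2.959782 − (0)) × 16384 / 4⌋ = ⌊2.959782 × 16384/4⌋
     = ⌊12123.267⌋ = 12123.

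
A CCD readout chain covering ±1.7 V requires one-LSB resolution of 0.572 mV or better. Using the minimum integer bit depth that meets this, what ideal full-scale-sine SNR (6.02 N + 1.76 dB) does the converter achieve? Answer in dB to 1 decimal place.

Span: 1.7 V − (-1.7 V) = 3.4 V.
Levels needed ≥ 3.4/0.572 mV = 5944. 2^13 = 8192 suffices, so N_min = 13.
Ideal SNR at N = 13: 6.02·13 + 1.76 = 80.0 dB.

80.0 dB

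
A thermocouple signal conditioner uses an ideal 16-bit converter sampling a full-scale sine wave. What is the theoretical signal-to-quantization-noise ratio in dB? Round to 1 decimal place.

6.02(16) + 1.76 = 96.32 + 1.76 = 98.08 dB.

98.1 dB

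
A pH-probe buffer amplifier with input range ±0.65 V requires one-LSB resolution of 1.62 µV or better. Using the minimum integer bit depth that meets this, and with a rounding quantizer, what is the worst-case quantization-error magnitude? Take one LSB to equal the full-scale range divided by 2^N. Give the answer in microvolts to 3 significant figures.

The full-scale span is 0.65 − (-0.65) = 1.3 V.
Levels needed ≥ 1.3/1.62 µV = 802500. 2^20 = 1048576 suffices, so N_min = 20.
LSB = 1.3 V ÷ 2^20 = 1.3/1048576 V = 1.2398 µV.
Half an LSB is 0.620 µV.

0.620 µV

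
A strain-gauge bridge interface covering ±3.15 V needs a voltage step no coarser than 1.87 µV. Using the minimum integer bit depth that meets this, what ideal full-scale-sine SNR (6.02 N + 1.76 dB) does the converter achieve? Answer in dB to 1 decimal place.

Full-scale range = 3.15 V − (-3.15 V) = 6.3 V.
Levels needed ≥ 6.3/1.87 µV = 3.369e6. 2^22 = 4194304 suffices, so N_min = 22.
Ideal SNR at N = 22: 6.02·22 + 1.76 = 134.2 dB.

134.2 dB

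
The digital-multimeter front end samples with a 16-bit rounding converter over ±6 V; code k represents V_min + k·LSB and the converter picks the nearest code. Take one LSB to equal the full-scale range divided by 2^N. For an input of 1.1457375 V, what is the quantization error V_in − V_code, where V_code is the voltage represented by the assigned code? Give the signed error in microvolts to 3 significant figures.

+46.6 µV

Full-scale range = 6 V − (-6 V) = 12 V. LSB = 12 V / 2^16 ≈ 183.1 µV.
Position in LSBs: (1.1457375 − (-6)) × 65536/12 = 39025.2544; rounding gives k = 39025.
V_code = V_min + k × range/2^16 = -6 + 39025 × 12/65536 = 1.1456909180 V.
Error = V_in − V_code = 1.1457375 − (1.1456909180) = +46.6 µV.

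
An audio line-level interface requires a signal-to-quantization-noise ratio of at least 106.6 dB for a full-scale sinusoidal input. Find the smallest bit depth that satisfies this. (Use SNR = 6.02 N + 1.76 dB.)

18 bits

N ≥ (106.6 − 1.76)/6.02 = 17.415 → N_min = 18.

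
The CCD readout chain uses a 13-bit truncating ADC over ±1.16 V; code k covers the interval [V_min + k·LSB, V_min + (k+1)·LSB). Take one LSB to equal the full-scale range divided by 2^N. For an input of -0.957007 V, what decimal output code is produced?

The full-scale span is 1.16 − (-1.16) = 2.32 V. LSB = 2.32 V / 2^13 ≈ 283.2 µV.
code = ⌊(V_in − V_min)/LSB⌋ = ⌊(V_in − V_min) × 2^13 / range⌋
     = ⌊(-0.957007 − (-1.16)) × 8192 / 2.32⌋ = ⌊0.202993 × 8192/2.32⌋
     = ⌊716.775⌋ = 716.

716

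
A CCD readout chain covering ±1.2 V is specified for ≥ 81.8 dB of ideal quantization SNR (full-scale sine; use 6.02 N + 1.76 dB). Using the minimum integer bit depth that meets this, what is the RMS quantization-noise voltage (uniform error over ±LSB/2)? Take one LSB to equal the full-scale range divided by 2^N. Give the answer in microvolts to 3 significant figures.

42.3 µV

The full-scale span is 1.2 − (-1.2) = 2.4 V.
6.02 N + 1.76 ≥ 81.8 gives N ≥ 13.296, so the minimum integer is 14.
LSB = 2.4 V ÷ 2^14 = 2.4/16384 V = 146.48 µV.
σ_q = LSB/√12 = 146.48 µV/3.4641 = 42.3 µV.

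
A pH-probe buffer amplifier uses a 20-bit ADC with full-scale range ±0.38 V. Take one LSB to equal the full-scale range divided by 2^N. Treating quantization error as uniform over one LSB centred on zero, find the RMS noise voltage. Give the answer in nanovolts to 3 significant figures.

Range = 0.38 − (-0.38) = 0.76 V.
LSB = 0.76 V ÷ 2^20 = 0.76/1048576 V = 0.72479 µV.
V_rms = LSB/√12 = 0.72479 µV / √12 = 209 nV.

209 nV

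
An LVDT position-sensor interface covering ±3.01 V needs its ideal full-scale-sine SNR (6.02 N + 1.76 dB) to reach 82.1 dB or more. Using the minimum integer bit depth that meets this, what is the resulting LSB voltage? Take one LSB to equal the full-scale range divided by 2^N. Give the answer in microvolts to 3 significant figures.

367 µV

Range = 3.01 − (-3.01) = 6.02 V.
N ≥ (82.1 − 1.76)/6.02 = 13.346 → N_min = 14.
One LSB is 6.02 V / 16384 = 367 µV.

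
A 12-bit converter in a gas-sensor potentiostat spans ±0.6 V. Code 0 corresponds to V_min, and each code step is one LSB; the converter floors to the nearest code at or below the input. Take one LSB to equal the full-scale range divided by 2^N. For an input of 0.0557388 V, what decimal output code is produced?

Span: 0.6 V − (-0.6 V) = 1.2 V. LSB = 1.2 V / 2^12 ≈ 293.0 µV.
code = ⌊(V_in − V_min)/LSB⌋ = ⌊(V_in − V_min) × 2^12 / range⌋
     = ⌊(0.0557388 − (-0.6)) × 4096 / 1.2⌋ = ⌊0.6557388 × 4096/1.2⌋
     = ⌊2238.255⌋ = 2238.

2238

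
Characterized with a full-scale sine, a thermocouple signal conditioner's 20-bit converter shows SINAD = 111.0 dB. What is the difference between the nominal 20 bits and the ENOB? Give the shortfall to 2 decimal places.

N_eff = (111.0 − 1.76)/6.02 = 18.1462 bits.
Lost resolution: 20 − 18.1462 = 1.8538 bits.

1.85 bits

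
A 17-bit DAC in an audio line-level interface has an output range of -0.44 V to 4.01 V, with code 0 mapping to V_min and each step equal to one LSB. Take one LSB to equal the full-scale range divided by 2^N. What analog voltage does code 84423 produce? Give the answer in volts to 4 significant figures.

Full-scale range = 4.01 V − (-0.44 V) = 4.45 V. LSB = 4.45 V / 2^17.
V_out = V_min + code × LSB = -0.44 V + 84423 × 4.45 V / 131072
      = -0.44 + 2.86623 = 2.42623 V.

2.426 V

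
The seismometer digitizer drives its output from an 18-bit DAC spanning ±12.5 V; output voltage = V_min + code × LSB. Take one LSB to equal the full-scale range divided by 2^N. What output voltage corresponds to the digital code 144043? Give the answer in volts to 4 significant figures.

1.237 V

Range = 12.5 − (-12.5) = 25 V. LSB = 25 V / 2^18.
Output = V_min + (144043/262144) × range = -12.5 + 0.549480 × 25 V
      = -12.5 V + 13.7370 V = 1.23701 V.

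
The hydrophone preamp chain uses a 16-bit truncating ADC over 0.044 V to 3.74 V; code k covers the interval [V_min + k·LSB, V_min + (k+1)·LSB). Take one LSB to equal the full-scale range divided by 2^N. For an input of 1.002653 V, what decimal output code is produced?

16998

Full-scale range = 3.74 V − (0.044 V) = 3.696 V. LSB = 3.696 V / 2^16 ≈ 56.40 µV.
(V_in − V_min) × 2^16/range = (1.002653 − (0.044)) × 65536/3.696 = 16998.453.
Floor → code = 16998.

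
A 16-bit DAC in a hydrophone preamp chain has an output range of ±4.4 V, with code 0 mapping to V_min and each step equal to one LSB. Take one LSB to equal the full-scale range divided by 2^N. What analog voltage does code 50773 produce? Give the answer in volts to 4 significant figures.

Full-scale range = 4.4 V − (-4.4 V) = 8.8 V. LSB = 8.8 V / 2^16.
V_out = V_min + code × LSB = -4.4 V + 50773 × 8.8 V / 65536
      = -4.4 V + 6.81766 V = 2.41766 V.

2.418 V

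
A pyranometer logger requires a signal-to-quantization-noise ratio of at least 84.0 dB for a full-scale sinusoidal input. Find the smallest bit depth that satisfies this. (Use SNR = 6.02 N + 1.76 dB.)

14 bits

6.02 N + 1.76 ≥ 84.0 gives N ≥ 13.661, so the minimum integer is 14.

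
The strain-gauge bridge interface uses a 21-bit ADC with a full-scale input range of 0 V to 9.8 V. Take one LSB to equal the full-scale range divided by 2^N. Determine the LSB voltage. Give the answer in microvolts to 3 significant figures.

4.67 µV

Span = 9.8 V.
Number of codes = 2^21 = 2097152.
LSB = 9.8 V / 2^21 = 4.67 µV.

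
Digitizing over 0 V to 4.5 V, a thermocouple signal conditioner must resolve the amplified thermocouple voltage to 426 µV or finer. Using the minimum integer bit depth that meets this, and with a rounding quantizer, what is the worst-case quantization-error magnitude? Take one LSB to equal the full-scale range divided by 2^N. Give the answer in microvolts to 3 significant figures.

137 µV

Range is 4.5 V.
4.5 V / 426 µV = 10560. Since 2^13 = 8192 and 2^14 = 16384, N = 14.
LSB = 4.5 V / 2^14 = 274.66 µV.
Half an LSB is 137 µV.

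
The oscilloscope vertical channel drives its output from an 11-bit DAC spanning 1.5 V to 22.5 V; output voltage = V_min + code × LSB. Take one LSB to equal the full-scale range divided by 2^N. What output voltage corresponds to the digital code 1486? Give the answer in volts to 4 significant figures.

Span: 22.5 V − (1.5 V) = 21 V. LSB = 21 V / 2^11.
V_out = V_min + code × LSB = 1.5 V + 1486 × 21 V / 2048
      = 1.5 V + 15.2373 V = 16.7373 V.

16.74 V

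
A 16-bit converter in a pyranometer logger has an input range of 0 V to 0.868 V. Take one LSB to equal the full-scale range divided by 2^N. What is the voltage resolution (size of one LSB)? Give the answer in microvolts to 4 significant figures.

Full-scale range = 0.868 V.
Number of codes = 2^16 = 65536.
Step size = 0.868/65536 V = 13.24 µV.

13.24 µV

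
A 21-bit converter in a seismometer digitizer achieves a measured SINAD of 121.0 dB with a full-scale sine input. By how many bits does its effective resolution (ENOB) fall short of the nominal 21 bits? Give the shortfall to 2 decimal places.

ENOB = (SINAD − 1.76)/6.02 = (121.0 − 1.76)/6.02 = 19.8073 bits.
Lost resolution: 21 − 19.8073 = 1.1927 bits.

1.19 bits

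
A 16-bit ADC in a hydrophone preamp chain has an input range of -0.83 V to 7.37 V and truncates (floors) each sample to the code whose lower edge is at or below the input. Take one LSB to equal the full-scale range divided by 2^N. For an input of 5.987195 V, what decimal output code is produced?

54484

Full-scale range = 7.37 V − (-0.83 V) = 8.2 V. LSB = 8.2 V / 2^16 ≈ 125.1 µV.
V_in − V_min = 5.987195 − (-0.83) = 6.817195 V.
Divide by LSB: 6.817195 × 65536/8.2 = 54484.3526.
Truncating gives code 54484.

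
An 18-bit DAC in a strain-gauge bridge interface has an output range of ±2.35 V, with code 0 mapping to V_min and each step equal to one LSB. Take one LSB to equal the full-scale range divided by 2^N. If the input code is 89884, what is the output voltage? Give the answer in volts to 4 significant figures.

The full-scale span is 2.35 − (-2.35) = 4.7 V. LSB = 4.7 V / 2^18.
V_out = -2.35 + 89884 × (4.7/262144) V
      = -2.35 V + 1.61154 V = -0.738463 V.

-0.7385 V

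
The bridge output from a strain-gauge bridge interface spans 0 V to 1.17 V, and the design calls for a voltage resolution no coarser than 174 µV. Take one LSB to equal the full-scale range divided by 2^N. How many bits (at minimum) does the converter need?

13 bits

Full-scale range = 1.17 V.
Need 2^N ≥ 1.17 V / 174 µV = 6724 → N_min = 13.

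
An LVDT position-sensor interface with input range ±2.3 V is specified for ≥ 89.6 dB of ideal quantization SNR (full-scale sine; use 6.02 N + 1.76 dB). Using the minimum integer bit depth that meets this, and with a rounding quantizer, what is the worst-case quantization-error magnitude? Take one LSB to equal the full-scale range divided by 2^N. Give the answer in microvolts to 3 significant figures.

Full-scale range = 2.3 V − (-2.3 V) = 4.6 V.
N ≥ (89.6 − 1.76)/6.02 = 14.591 → N_min = 15.
Step size = 4.6/32768 V = 140.38 µV.
Half an LSB is 70.2 µV.

70.2 µV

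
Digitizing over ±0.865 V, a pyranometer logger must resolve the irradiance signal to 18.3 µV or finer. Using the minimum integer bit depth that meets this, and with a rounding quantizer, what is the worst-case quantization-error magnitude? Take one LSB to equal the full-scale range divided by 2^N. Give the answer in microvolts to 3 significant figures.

Range = 0.865 − (-0.865) = 1.73 V.
Required number of levels: 1.73/18.3 µV = 94536; smallest N with 2^N ≥ that is 17.
Step size = 1.73/131072 V = 13.199 µV.
Max error for round-to-nearest is LSB/2 = 6.60 µV.

6.60 µV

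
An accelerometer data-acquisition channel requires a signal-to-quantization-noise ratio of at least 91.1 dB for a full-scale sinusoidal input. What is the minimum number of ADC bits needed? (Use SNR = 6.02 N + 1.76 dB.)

N ≥ (91.1 − 1.76)/6.02 = 14.841 → N_min = 15.

15 bits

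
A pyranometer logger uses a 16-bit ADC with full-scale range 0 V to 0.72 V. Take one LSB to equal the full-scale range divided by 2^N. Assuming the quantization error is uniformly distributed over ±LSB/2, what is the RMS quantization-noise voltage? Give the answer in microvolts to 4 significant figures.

Range is 0.72 V.
LSB = 0.72 V / 2^16 = 10.9863 µV.
RMS of a uniform error over width LSB is LSB/√12 = 3.171 µV.

3.171 µV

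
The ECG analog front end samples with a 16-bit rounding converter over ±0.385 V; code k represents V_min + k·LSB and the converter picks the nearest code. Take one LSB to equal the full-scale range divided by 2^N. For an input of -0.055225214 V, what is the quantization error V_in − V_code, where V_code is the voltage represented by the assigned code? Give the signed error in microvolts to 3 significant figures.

Span: 0.385 V − (-0.385 V) = 0.77 V. LSB = 0.77 V / 2^16 ≈ 11.75 µV.
Position in LSBs: (-0.055225214 − (-0.385)) × 65536/0.77 = 28067.6888; rounding gives k = 28068.
V_code = -0.385 + (28068/65536) × 0.77 = -0.055221557617 V.
e = -0.055225214 − (-0.055221557617) = −3.66 µV.

−3.66 µV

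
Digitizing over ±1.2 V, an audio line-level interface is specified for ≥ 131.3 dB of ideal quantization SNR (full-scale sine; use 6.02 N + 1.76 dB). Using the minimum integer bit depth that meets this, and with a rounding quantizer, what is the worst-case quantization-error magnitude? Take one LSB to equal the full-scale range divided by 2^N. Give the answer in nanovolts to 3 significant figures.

286 nV

Full-scale range = 1.2 V − (-1.2 V) = 2.4 V.
6.02 N + 1.76 ≥ 131.3 gives N ≥ 21.518, so the minimum integer is 22.
LSB = 2.4 V ÷ 2^22 = 2.4/4194304 V = 0.57220 µV.
Max error for round-to-nearest is LSB/2 = 286 nV.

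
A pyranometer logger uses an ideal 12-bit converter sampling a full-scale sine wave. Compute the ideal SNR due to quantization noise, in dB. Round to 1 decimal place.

6.02(12) + 1.76 = 72.24 + 1.76 = 74.00 dB.

74.0 dB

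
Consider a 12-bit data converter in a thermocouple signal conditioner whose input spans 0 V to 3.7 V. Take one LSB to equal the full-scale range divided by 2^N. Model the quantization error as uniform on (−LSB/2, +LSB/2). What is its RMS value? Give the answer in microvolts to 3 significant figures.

Full-scale range = 3.7 V.
One LSB is 3.7 V / 4096 = 0.90332 mV.
σ_q = LSB/√12 = 0.90332 mV/3.4641 = 261 µV.

261 µV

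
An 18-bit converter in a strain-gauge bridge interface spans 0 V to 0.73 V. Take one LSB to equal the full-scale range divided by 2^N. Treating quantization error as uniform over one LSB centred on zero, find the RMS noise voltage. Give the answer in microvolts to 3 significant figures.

Range is 0.73 V.
Step size = 0.73/262144 V = 2.7847 µV.
For a uniform distribution on [−LSB/2, +LSB/2], V_rms = LSB/√12 = 2.7847 µV/3.4641 = 0.804 µV.

0.804 µV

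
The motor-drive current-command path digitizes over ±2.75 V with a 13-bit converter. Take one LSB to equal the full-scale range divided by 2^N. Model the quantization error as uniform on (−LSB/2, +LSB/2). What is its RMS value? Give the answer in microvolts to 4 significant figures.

193.8 µV

Range = 2.75 − (-2.75) = 5.5 V.
One LSB is 5.5 V / 8192 = 0.671387 mV.
RMS of a uniform error over width LSB is LSB/√12 = 193.8 µV.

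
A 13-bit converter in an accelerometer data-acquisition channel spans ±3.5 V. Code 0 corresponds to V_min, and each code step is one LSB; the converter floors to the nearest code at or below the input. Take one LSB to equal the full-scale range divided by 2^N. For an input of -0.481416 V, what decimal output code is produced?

Range = 3.5 − (-3.5) = 7 V. LSB = 7 V / 2^13 ≈ 0.8545 mV.
(V_in − V_min) × 2^13/range = (-0.481416 − (-3.5)) × 8192/7 = 3532.606.
Floor → code = 3532.

3532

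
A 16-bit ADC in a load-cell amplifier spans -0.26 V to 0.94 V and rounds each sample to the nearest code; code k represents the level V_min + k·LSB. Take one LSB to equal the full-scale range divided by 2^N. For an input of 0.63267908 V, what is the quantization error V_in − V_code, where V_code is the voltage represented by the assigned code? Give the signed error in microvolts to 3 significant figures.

+3.30 µV

Range = 0.94 − (-0.26) = 1.2 V. LSB = 1.2 V / 2^16 ≈ 18.31 µV.
(V_in − V_min)/LSB = (0.63267908 − (-0.26)) × 65536/1.2 = 48752.1802 → nearest code k = 48752.
V_code = V_min + k × range/2^16 = -0.26 + 48752 × 1.2/65536 = 0.63267578125 V.
e = 0.63267908 − (0.63267578125) = +3.30 µV.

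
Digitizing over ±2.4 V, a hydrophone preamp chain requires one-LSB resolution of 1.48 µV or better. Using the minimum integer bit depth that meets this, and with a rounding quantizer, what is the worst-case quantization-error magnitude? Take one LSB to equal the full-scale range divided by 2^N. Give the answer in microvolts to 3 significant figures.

0.572 µV

The full-scale span is 2.4 − (-2.4) = 4.8 V.
4.8 V / 1.48 µV = 3.243e6. Since 2^21 = 2097152 and 2^22 = 4194304, N = 22.
Step size = 4.8/4194304 V = 1.1444 µV.
Max error for round-to-nearest is LSB/2 = 0.572 µV.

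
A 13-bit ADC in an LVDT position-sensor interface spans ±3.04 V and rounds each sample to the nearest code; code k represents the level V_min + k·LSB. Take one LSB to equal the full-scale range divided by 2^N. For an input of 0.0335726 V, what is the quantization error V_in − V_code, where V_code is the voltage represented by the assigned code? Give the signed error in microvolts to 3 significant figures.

Span: 3.04 V − (-3.04 V) = 6.08 V. LSB = 6.08 V / 2^13 ≈ 0.7422 mV.
Position in LSBs: (0.0335726 − (-3.04)) × 8192/6.08 = 4141.2347; rounding gives k = 4141.
V_code = -3.04 + (4141/8192) × 6.08 = 0.03339843750 V.
Error = V_in − V_code = 0.0335726 − (0.03339843750) = +174 µV.

+174 µV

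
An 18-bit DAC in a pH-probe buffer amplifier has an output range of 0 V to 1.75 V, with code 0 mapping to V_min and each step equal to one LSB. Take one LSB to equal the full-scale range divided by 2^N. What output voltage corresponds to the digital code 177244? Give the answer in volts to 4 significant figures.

1.183 V

Span = 1.75 V. LSB = 1.75 V / 2^18.
Output = V_min + (177244/262144) × range = 0 + 0.676132 × 1.75 V
      = 0 V + 1.18323 V = 1.18323 V.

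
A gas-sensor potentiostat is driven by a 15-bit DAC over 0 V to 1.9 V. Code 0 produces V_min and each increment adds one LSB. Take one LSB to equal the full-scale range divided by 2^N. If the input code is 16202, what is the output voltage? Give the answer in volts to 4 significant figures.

0.9394 V

Range is 1.9 V. LSB = 1.9 V / 2^15.
V_out = 0 + 16202 × (1.9/32768) V
      = 0 + 0.939447 = 0.939447 V.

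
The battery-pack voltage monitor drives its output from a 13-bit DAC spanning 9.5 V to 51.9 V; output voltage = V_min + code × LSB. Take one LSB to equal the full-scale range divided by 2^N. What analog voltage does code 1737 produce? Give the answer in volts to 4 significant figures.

18.49 V

The full-scale span is 51.9 − (9.5) = 42.4 V. LSB = 42.4 V / 2^13.
Output = V_min + (1737/8192) × range = 9.5 + 0.212036 × 42.4 V
      = 9.5 V + 8.99033 V = 18.4903 V.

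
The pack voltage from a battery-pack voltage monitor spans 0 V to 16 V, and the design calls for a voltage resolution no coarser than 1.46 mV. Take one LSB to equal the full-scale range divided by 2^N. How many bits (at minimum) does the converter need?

14 bits

Full-scale range = 16 V.
Levels needed ≥ 16/1.46 mV = 10960. 2^14 = 16384 suffices, so N_min = 14.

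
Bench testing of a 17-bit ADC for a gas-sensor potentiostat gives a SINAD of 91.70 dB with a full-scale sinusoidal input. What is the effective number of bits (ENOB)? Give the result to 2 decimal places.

14.94 bits

ENOB = (91.70 − 1.76)/6.02 = 14.9402 bits.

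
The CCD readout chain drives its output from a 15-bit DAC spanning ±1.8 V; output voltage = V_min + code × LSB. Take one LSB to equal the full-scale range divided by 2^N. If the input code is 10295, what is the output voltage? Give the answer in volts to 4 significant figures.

Span: 1.8 V − (-1.8 V) = 3.6 V. LSB = 3.6 V / 2^15.
V_out = V_min + code × LSB = -1.8 V + 10295 × 3.6 V / 32768
      = -1.8 V + 1.13104 V = -0.668958 V.

-0.6690 V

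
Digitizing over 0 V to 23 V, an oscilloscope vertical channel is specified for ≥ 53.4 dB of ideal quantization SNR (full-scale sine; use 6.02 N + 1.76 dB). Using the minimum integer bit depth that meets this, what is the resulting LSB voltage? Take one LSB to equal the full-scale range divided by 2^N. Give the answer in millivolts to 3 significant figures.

44.9 mV

Range is 23 V.
Solving 6.02 N ≥ 53.4 − 1.76: N ≥ 8.578. Round up → N = 9.
LSB = 23 V ÷ 2^9 = 23/512 V = 44.9 mV.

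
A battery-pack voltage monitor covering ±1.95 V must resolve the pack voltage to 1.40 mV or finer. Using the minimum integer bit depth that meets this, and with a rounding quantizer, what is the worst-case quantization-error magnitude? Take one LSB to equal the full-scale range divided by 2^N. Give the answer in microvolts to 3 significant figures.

476 µV

Full-scale range = 1.95 V − (-1.95 V) = 3.9 V.
Need 2^N ≥ 3.9 V / 1.40 mV = 2786 → N_min = 12.
Step size = 3.9/4096 V = 0.95215 mV.
|e|_max = LSB/2 = 476 µV.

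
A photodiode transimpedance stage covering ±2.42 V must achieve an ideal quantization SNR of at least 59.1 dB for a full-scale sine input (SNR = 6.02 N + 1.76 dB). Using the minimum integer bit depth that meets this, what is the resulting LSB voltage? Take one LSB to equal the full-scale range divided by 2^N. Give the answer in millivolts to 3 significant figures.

Full-scale range = 2.42 V − (-2.42 V) = 4.84 V.
N ≥ (59.1 − 1.76)/6.02 = 9.525 → N_min = 10.
One LSB is 4.84 V / 1024 = 4.73 mV.

4.73 mV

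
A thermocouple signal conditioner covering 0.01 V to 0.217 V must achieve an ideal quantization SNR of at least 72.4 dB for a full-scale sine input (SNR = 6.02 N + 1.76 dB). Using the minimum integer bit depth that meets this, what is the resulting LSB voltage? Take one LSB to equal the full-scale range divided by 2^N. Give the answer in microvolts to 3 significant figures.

The full-scale span is 0.217 − (0.01) = 0.207 V.
N ≥ (72.4 − 1.76)/6.02 = 11.734 → N_min = 12.
LSB = 0.207 V ÷ 2^12 = 0.207/4096 V = 50.5 µV.

50.5 µV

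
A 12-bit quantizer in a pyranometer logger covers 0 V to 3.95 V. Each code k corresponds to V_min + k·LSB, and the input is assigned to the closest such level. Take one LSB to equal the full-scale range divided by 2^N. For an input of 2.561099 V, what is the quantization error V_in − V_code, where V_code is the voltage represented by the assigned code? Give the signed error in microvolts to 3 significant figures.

−229 µV

Full-scale range = 3.95 V. LSB = 3.95 V / 2^12 ≈ 0.9644 mV.
(V_in − V_min)/LSB = (2.561099 − (0)) × 4096/3.95 = 2655.7624 → nearest code k = 2656.
V_code = 0 + (2656/4096) × 3.95 = 2.561328125 V.
e = 2.561099 − (2.561328125) = −229 µV.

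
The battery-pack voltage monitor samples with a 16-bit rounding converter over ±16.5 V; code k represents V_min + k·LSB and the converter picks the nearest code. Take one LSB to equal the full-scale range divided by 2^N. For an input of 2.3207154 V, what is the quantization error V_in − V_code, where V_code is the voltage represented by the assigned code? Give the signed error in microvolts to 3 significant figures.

Span: 16.5 V − (-16.5 V) = 33 V. LSB = 33 V / 2^16 ≈ 0.5035 mV.
(V_in − V_min)/LSB = (2.3207154 − (-16.5)) × 65536/33 = 37376.8001 → nearest code k = 37377.
V_code = -16.5 + (37377/65536) × 33 = 2.3208160400 V.
e = 2.3207154 − (2.3208160400) = −101 µV.

−101 µV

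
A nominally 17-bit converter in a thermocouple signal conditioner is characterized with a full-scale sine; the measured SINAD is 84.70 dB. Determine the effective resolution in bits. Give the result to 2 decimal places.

(84.70 − 1.76) / 6.02 = 82.94/6.02 = 13.7774 effective bits.

13.78 bits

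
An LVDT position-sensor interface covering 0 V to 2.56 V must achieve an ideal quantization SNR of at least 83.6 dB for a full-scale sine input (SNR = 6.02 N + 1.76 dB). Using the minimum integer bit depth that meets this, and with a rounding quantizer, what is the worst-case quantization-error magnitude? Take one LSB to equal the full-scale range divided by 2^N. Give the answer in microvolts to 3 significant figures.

78.1 µV

V_FS = 2.56 V.
N ≥ (83.6 − 1.76)/6.02 = 13.595 → N_min = 14.
One LSB is 2.56 V / 16384 = 156.25 µV.
Half an LSB is 78.1 µV.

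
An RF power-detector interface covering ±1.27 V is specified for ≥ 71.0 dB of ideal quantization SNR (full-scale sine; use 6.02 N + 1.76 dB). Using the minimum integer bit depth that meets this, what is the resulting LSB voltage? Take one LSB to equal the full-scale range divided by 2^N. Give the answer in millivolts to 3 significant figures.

The full-scale span is 1.27 − (-1.27) = 2.54 V.
6.02 N + 1.76 ≥ 71.0 gives N ≥ 11.502, so the minimum integer is 12.
One LSB is 2.54 V / 4096 = 0.620 mV.

0.620 mV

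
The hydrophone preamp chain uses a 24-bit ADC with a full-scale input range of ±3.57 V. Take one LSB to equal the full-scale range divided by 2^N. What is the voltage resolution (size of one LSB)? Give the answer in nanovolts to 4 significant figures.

425.6 nV

The full-scale span is 3.57 − (-3.57) = 7.14 V.
Number of codes = 2^24 = 16777216.
LSB = 7.14 V ÷ 2^24 = 7.14/16777216 V = 425.6 nV.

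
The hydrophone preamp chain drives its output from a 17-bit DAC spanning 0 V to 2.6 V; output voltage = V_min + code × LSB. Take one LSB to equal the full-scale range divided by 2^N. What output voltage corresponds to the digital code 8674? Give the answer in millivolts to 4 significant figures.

172.1 mV

Full-scale range = 2.6 V. LSB = 2.6 V / 2^17.
V_out = 0 + 8674 × (2.6/131072) V
      = 0 V + 0.172061 V = 0.172061 V.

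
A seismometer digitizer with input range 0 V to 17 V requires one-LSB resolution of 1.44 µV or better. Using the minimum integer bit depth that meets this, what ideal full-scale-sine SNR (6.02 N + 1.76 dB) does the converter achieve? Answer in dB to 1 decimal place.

V_FS = 17 V.
Required number of levels: 17/1.44 µV = 1.1806e7; smallest N with 2^N ≥ that is 24.
SNR = 6.02 × 24 + 1.76 = 146.24 dB.

146.2 dB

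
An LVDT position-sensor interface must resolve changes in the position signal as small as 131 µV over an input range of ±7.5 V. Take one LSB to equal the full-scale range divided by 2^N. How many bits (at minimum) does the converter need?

17 bits

Range = 7.5 − (-7.5) = 15 V.
15 V / 131 µV = 114500. Since 2^16 = 65536 and 2^17 = 131072, N = 17.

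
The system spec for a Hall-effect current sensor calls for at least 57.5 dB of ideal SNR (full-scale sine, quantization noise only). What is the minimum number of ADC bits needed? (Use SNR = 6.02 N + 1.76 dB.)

10 bits

6.02 N + 1.76 ≥ 57.5 gives N ≥ 9.259, so the minimum integer is 10.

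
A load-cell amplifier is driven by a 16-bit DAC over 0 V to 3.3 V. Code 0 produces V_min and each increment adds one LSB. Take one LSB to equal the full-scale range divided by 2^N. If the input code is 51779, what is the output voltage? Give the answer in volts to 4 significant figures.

2.607 V

Span = 3.3 V. LSB = 3.3 V / 2^16.
Output = V_min + (51779/65536) × range = 0 + 0.790085 × 3.3 V
      = 0 + 2.60728 = 2.60728 V.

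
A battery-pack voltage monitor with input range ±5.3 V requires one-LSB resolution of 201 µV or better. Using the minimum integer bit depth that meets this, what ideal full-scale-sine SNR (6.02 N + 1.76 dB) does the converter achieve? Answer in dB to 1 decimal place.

98.1 dB

Full-scale range = 5.3 V − (-5.3 V) = 10.6 V.
10.6 V / 201 µV = 52740. Since 2^15 = 32768 and 2^16 = 65536, N = 16.
SNR = 6.02 × 16 + 1.76 = 98.08 dB.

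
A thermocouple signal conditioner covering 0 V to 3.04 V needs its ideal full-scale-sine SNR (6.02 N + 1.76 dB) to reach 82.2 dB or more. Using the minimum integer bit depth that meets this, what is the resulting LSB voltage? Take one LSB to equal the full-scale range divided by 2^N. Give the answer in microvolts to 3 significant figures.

Full-scale range = 3.04 V.
N ≥ (82.2 − 1.76)/6.02 = 13.362 → N_min = 14.
LSB = 3.04 V / 2^14 = 186 µV.

186 µV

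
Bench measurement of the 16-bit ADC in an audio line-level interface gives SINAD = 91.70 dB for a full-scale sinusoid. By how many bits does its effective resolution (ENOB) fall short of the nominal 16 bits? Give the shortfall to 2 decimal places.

1.06 bits

N_eff = (91.70 − 1.76)/6.02 = 14.9402 bits.
Lost resolution: 16 − 14.9402 = 1.0598 bits.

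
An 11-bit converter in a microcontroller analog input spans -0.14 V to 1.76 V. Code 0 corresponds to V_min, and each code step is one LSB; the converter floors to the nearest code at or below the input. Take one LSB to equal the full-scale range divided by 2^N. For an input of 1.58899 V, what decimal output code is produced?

Full-scale range = 1.76 V − (-0.14 V) = 1.9 V. LSB = 1.9 V / 2^11 ≈ 0.9277 mV.
(V_in − V_min) × 2^11/range = (1.58899 − (-0.14)) × 2048/1.9 = 1863.669.
Floor → code = 1863.

1863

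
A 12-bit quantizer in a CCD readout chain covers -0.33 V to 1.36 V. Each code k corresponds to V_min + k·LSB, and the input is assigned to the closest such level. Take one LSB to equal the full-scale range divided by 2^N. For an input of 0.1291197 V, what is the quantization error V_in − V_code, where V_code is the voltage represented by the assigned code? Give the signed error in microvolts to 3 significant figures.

−101 µV

Span: 1.36 V − (-0.33 V) = 1.69 V. LSB = 1.69 V / 2^12 ≈ 412.6 µV.
(0.1291197 − (-0.33)) / LSB = 0.4591197 × 4096/1.69 = 1112.7540. Nearest integer: k = 1113.
V_code = -0.33 + (1113/4096) × 1.69 = 0.1292211914 V.
e = 0.1291197 − (0.1292211914) = −101 µV.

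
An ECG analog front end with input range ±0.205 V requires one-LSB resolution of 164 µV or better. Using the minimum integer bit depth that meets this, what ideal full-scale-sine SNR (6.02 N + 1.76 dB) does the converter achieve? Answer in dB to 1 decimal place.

Range = 0.205 − (-0.205) = 0.41 V.
0.41 V / 164 µV = 2500. Since 2^11 = 2048 and 2^12 = 4096, N = 12.
6.02(12) + 1.76 = 74.00 dB.

74.0 dB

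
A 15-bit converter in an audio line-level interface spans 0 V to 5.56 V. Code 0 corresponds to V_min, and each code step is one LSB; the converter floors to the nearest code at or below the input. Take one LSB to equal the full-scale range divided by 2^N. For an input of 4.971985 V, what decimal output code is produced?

V_FS = 5.56 V. LSB = 5.56 V / 2^15 ≈ 169.7 µV.
V_in − V_min = 4.971985 − (0) = 4.971985 V.
Divide by LSB: 4.971985 × 32768/5.56 = 29302.5188.
Truncating gives code 29302.

29302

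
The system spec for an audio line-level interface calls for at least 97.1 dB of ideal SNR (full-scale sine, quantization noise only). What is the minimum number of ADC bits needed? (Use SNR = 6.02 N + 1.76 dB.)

Solving 6.02 N ≥ 97.1 − 1.76: N ≥ 15.837. Round up → N = 16.

16 bits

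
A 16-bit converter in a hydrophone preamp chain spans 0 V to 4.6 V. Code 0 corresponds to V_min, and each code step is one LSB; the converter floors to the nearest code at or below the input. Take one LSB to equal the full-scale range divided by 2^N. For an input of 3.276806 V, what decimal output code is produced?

46684

Span = 4.6 V. LSB = 4.6 V / 2^16 ≈ 70.19 µV.
V_in − V_min = 3.276806 − (0) = 3.276806 V.
Divide by LSB: 3.276806 × 65536/4.6 = 46684.5126.
Truncating gives code 46684.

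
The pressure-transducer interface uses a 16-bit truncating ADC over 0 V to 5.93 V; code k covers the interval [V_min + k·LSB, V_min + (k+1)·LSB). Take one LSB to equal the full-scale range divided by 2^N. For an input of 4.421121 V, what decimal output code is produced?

48860

Full-scale range = 5.93 V. LSB = 5.93 V / 2^16 ≈ 90.48 µV.
(V_in − V_min) × 2^16/range = (4.421121 − (0)) × 65536/5.93 = 48860.470.
Floor → code = 48860.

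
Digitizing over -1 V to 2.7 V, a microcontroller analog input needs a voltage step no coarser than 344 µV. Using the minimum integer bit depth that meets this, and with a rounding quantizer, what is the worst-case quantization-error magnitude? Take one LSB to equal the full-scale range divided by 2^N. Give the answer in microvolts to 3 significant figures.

113 µV

Full-scale range = 2.7 V − (-1 V) = 3.7 V.
3.7 V / 344 µV = 10760. Since 2^13 = 8192 and 2^14 = 16384, N = 14.
LSB = 3.7 V / 2^14 = 225.83 µV.
|e|_max = LSB/2 = 113 µV.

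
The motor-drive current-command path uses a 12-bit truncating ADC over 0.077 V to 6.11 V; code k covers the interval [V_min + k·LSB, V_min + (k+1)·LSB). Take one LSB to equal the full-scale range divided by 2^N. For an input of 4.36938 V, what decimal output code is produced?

Range = 6.11 − (0.077) = 6.033 V. LSB = 6.033 V / 2^12 ≈ 1.473 mV.
V_in − V_min = 4.36938 − (0.077) = 4.29238 V.
Divide by LSB: 4.29238 × 4096/6.033 = 2914.2364.
Truncating gives code 2914.

2914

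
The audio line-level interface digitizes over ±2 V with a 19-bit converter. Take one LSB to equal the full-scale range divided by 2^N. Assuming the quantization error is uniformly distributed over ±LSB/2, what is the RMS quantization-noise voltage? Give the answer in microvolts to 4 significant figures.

2.202 µV

The full-scale span is 2 − (-2) = 4 V.
One LSB is 4 V / 524288 = 7.62939 µV.
σ_q = LSB/√12 = 7.62939 µV/3.4641 = 2.202 µV.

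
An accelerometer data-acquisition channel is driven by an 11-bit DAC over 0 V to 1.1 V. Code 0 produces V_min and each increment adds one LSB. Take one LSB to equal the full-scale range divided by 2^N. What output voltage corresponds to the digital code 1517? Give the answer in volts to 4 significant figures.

Span = 1.1 V. LSB = 1.1 V / 2^11.
V_out = 0 + 1517 × (1.1/2048) V
      = 0 + 0.814795 = 0.814795 V.

0.8148 V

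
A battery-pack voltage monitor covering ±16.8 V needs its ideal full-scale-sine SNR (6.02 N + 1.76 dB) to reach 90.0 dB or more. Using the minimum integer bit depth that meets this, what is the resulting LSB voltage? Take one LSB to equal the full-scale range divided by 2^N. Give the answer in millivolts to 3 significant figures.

1.03 mV

The full-scale span is 16.8 − (-16.8) = 33.6 V.
N ≥ (90.0 − 1.76)/6.02 = 14.658 → N_min = 15.
LSB = 33.6 V ÷ 2^15 = 33.6/32768 V = 1.03 mV.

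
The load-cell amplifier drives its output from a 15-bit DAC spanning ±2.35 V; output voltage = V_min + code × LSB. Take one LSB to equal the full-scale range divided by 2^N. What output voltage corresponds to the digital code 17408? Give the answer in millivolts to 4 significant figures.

146.9 mV

Full-scale range = 2.35 V − (-2.35 V) = 4.7 V. LSB = 4.7 V / 2^15.
Output = V_min + (17408/32768) × range = -2.35 + 0.531250 × 4.7 V
      = -2.35 + 2.49688 = 0.146875 V.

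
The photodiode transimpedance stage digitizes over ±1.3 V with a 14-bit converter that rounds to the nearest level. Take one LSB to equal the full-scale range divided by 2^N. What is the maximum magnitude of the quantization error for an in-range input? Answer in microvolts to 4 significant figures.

The full-scale span is 1.3 − (-1.3) = 2.6 V.
One LSB is 2.6 V / 16384 = 158.691 µV.
A rounding quantizer has |error| ≤ LSB/2 = 79.35 µV.

79.35 µV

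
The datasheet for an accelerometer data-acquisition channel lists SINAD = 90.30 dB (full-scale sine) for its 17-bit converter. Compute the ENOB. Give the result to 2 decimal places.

14.71 bits

(90.30 − 1.76) / 6.02 = 88.54/6.02 = 14.7076 effective bits.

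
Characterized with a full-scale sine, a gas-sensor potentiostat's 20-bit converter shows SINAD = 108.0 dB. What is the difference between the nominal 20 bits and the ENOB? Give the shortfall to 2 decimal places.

ENOB = (SINAD − 1.76)/6.02 = (108.0 − 1.76)/6.02 = 17.6478 bits.
20 − 17.6478 = 2.35 bits below nominal.

2.35 bits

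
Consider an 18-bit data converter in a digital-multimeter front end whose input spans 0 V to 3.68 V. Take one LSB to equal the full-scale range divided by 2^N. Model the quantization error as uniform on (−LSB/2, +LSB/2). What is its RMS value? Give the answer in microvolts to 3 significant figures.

4.05 µV

V_FS = 3.68 V.
LSB = 3.68 V / 2^18 = 14.038 µV.
σ_q = LSB/√12 = 14.038 µV/3.4641 = 4.05 µV.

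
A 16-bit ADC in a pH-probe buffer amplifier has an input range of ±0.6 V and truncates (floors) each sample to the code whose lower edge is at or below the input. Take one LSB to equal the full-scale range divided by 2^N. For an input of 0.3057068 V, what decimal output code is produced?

49463

Range = 0.6 − (-0.6) = 1.2 V. LSB = 1.2 V / 2^16 ≈ 18.31 µV.
code = ⌊(V_in − V_min)/LSB⌋ = ⌊(V_in − V_min) × 2^16 / range⌋
     = ⌊(0.3057068 − (-0.6)) × 65536 / 1.2⌋ = ⌊0.9057068 × 65536/1.2⌋
     = ⌊49463.667⌋ = 49463.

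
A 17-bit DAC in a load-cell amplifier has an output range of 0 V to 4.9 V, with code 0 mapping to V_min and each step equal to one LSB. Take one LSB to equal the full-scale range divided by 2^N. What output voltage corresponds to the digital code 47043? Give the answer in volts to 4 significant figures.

Full-scale range = 4.9 V. LSB = 4.9 V / 2^17.
V_out = 0 + 47043 × (4.9/131072) V
      = 0 V + 1.75866 V = 1.75866 V.

1.759 V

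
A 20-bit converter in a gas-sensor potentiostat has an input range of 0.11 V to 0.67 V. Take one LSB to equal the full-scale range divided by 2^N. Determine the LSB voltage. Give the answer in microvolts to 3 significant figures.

The full-scale span is 0.67 − (0.11) = 0.56 V.
Number of codes = 2^20 = 1048576.
LSB = 0.56 V ÷ 2^20 = 0.56/1048576 V = 0.534 µV.

0.534 µV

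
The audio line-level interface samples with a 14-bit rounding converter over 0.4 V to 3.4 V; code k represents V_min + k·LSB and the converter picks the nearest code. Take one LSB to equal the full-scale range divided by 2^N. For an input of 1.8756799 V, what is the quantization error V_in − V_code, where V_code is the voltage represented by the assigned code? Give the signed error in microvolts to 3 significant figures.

The full-scale span is 3.4 − (0.4) = 3 V. LSB = 3 V / 2^14 ≈ 183.1 µV.
(V_in − V_min)/LSB = (1.8756799 − (0.4)) × 16384/3 = 8059.1798 → nearest code k = 8059.
Reconstructed level: 0.4 + 8059 × 3/16384 V = 1.8756469727 V.
e = 1.8756799 − (1.8756469727) = +32.9 µV.

+32.9 µV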